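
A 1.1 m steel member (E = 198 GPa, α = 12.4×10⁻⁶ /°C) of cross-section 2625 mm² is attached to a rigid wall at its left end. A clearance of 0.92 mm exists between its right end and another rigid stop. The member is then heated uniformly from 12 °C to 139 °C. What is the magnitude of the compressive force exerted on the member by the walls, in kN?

If the wall were absent the member would grow by αΔT L = 12.4×10⁻⁶ × 127 × 1100 = 1.732 mm.
The gap closes (δ_free > 0.92 mm) and the wall then resists a further 1.732 − 0.92 = 0.8123 mm of expansion.
Compatibility: PL/(AE) = 0.8123 mm, so σ = P/A = E × (0.8123/1100) = 146.2 MPa.
Force on the wall = σA = 146.2 × 2625 mm² = 383.8 kN.

P ≈ 384 kN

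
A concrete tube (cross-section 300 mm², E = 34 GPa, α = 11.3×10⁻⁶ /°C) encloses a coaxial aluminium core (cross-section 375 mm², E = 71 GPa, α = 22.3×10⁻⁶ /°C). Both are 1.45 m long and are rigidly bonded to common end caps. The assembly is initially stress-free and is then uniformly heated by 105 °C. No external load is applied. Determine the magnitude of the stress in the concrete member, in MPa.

σ ≈ 28.4 MPa (tensile)

Both members must finish at the same length. With the larger α, the aluminium tends to over-expand; the plates restrain it, putting the aluminium in compression and the concrete in tension. With no external load the two internal forces are equal and opposite, magnitude P.
Setting the final lengths equal and cancelling L: (α₁ − α₂)ΔT = P/(A₁E₁) + P/(A₂E₂).
|α₁ − α₂|·ΔT = 11×10⁻⁶ × 105 = 0.001155.
1/(A₁E₁) + 1/(A₂E₂) = 1/(300×34×10³) + 1/(375×71×10³) = 1.356×10⁻⁷ N⁻¹.
P = 0.001155 / 1.356×10⁻⁷ = 8518 N = 8.518 kN.
σ_{concrete} = P/A₁ = 8518/300 = 28.39 MPa, tensile.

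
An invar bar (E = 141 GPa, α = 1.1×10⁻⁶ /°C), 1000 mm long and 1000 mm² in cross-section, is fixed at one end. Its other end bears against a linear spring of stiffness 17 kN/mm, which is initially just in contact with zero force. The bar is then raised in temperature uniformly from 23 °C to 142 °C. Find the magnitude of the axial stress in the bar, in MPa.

The unrestrained thermal change is αΔT L = 1.1×10⁻⁶ × 119 × 1000 = 0.1309 mm.
Let P be the compressive force at the spring. The bar shortens elastically by PL/(AE) and the spring compresses by P/k; together these equal δ_free.
P [ L/(AE) + 1/k ] = δ_free → P [ 1000/(1000×141×10³) + 1/(17×10³) ] = 0.1309.
P = 0.1309 / 6.592×10⁻⁵ = 1986 N.
σ = P/A = 1986/1000 = 1.986 MPa.

σ ≈ 1.99 MPa (compressive)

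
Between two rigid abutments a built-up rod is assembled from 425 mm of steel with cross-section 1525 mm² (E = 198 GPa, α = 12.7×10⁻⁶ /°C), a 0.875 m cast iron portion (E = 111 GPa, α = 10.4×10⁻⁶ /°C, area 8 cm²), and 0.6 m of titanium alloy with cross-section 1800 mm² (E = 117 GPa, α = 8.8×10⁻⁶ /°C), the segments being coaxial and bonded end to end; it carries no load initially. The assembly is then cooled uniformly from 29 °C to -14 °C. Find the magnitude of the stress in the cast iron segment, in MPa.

σ ≈ 75.3 MPa (tensile)

Free thermal contraction of the whole bar: Σ αᵢΔT Lᵢ = 12.7×10⁻⁶×43×425 + 10.4×10⁻⁶×43×875 + 8.8×10⁻⁶×43×600 = 0.8504 mm.
The rigid supports impose zero overall length change; the single axial force P common to all segments must satisfy P Σ Lᵢ/(AᵢEᵢ) = δ_free.
The series flexibility is Σ Lᵢ/(AᵢEᵢ) = 425/(1525×198×10³) + 875/(800×111×10³) + 600/(1800×117×10³) = 1.411×10⁻⁵ mm/N.
Hence P = δ_free / Σ(L/AE) = 0.8504/1.411×10⁻⁵ = 60.27 kN (tensile).
σ_{cast iron} = P / A = 60270 / 800 = 75.34 MPa.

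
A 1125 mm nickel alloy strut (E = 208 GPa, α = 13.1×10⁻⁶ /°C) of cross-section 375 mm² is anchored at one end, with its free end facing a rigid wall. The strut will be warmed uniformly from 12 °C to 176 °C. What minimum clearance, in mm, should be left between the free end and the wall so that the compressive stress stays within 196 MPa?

g ≈ 1.36 mm

Free expansion if unrestrained: δ_free = αΔT L = 13.1×10⁻⁶ × 164 × 1125 = 2.417 mm.
A stress of 196 MPa corresponds to the wall pushing the strut back by σL/E = 196×1125/(208×10³) = 1.06 mm.
The gap must absorb the remainder: g_min = 2.417 − 1.06 = 1.357 mm.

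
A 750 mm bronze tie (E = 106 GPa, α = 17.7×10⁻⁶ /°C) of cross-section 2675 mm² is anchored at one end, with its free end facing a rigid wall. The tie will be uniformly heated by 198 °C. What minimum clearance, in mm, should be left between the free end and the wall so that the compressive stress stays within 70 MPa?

With no wall the tie would lengthen by αΔT L = 17.7×10⁻⁶ × 198 × 750 = 2.628 mm.
At the allowable stress the elastic shortening the wall may impose is σL/E = 70 × 750 / (106×10³) = 0.4953 mm.
So the gap has to take up the difference, g_min = δ_free − σL/E = 2.628 − 0.4953 = 2.133 mm.

g ≈ 2.13 mm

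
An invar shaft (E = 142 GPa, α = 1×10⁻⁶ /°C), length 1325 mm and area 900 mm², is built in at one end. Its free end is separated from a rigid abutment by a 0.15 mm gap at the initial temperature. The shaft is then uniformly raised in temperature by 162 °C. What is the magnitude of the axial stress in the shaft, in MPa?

Unrestrained expansion: δ_free = αΔT L = 1×10⁻⁶ × 162 × 1325 = 0.2146 mm.
This exceeds the 0.15 mm gap, so the wall pushes back. The portion of expansion that must be recovered elastically is δ_free − gap = 0.2146 − 0.15 = 0.06465 mm.
Compatibility: PL/(AE) = 0.06465 mm, so σ = P/A = E × (0.06465/1325) = 6.929 MPa.

σ ≈ 6.93 MPa (compressive)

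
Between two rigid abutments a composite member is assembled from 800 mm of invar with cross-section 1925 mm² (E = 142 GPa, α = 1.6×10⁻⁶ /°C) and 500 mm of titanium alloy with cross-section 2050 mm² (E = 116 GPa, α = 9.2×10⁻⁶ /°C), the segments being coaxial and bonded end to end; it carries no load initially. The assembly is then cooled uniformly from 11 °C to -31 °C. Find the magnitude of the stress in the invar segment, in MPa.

σ ≈ 25.5 MPa (tensile)

If the supports were absent, the total length change would be Σ αᵢΔT Lᵢ = 1.6×10⁻⁶×42×800 + 9.2×10⁻⁶×42×500 = 0.247 mm.
Since the ends are fixed, an axial force P builds up, equal in every segment, with P · Σ Lᵢ/(AᵢEᵢ) = δ_free.
Σ Lᵢ/(AᵢEᵢ) = 800/(1925×142×10³) + 500/(2050×116×10³) = 5.029×10⁻⁶ mm/N.
P = 0.247 / 5.029×10⁻⁶ = 49100 N = 49.1 kN, tensile.
σ_{invar} = P / A = 49100 / 1925 = 25.51 MPa.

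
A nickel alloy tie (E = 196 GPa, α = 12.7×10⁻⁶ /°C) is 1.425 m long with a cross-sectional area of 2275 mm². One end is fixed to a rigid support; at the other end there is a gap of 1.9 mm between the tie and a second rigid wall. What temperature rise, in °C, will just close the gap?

The gap closes when αΔT L = 1.9 mm, since the tie is still unstressed at that instant.
So ΔT = g/(αL) = 1.9/(12.7×10⁻⁶ × 1425) = 105 °C.

ΔT ≈ 105 °C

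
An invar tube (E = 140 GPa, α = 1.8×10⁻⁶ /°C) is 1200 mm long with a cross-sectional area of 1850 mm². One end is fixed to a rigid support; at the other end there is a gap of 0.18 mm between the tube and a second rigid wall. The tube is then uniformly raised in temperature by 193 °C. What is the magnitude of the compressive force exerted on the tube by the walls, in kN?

P ≈ 51.1 kN

If the wall were absent the tube would grow by αΔT L = 1.8×10⁻⁶ × 193 × 1200 = 0.4169 mm.
The gap closes (δ_free > 0.18 mm) and the wall then resists a further 0.4169 − 0.18 = 0.2369 mm of expansion.
Compatibility: PL/(AE) = 0.2369 mm, so σ = P/A = E × (0.2369/1200) = 27.64 MPa.
P = σA = 27.64 × 1850 = 51.13 kN.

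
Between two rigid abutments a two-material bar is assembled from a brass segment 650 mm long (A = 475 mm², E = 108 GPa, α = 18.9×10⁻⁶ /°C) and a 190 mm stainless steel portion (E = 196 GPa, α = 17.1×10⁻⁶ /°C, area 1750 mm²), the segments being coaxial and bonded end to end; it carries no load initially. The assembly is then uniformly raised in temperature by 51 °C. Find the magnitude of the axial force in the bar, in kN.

P ≈ 59.9 kN (compressive)

With the walls removed the bar would change length by δ_free = Σ αᵢΔT Lᵢ = 18.9×10⁻⁶×51×650 + 17.1×10⁻⁶×51×190 = 0.7922 mm.
The rigid supports impose zero overall length change; the single axial force P common to all segments must satisfy P Σ Lᵢ/(AᵢEᵢ) = δ_free.
Σ Lᵢ/(AᵢEᵢ) = 650/(475×108×10³) + 190/(1750×196×10³) = 1.322×10⁻⁵ mm/N.
Hence P = δ_free / Σ(L/AE) = 0.7922/1.322×10⁻⁵ = 59.91 kN (compressive).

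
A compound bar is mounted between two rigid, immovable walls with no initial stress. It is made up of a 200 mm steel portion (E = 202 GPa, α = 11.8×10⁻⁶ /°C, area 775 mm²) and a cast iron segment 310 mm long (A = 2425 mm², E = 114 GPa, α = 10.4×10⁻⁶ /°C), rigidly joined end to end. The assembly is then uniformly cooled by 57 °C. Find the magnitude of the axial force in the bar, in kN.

If the supports were absent, the total length change would be Σ αᵢΔT Lᵢ = 11.8×10⁻⁶×57×200 + 10.4×10⁻⁶×57×310 = 0.3183 mm.
The rigid supports impose zero overall length change; the single axial force P common to all segments must satisfy P Σ Lᵢ/(AᵢEᵢ) = δ_free.
Σ Lᵢ/(AᵢEᵢ) = 200/(775×202×10³) + 310/(2425×114×10³) = 2.399×10⁻⁶ mm/N.
P = 0.3183 / 2.399×10⁻⁶ = 132700 N = 132.7 kN, tensile.

P ≈ 133 kN (tensile)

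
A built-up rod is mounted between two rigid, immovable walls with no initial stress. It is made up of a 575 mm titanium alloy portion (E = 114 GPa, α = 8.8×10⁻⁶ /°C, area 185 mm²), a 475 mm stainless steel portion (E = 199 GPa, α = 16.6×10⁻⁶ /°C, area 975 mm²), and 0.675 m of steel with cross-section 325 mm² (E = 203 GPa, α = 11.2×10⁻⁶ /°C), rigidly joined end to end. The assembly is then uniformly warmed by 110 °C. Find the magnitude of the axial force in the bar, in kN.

P ≈ 56.5 kN (compressive)

Free thermal expansion of the whole bar: Σ αᵢΔT Lᵢ = 8.8×10⁻⁶×110×575 + 16.6×10⁻⁶×110×475 + 11.2×10⁻⁶×110×675 = 2.256 mm.
Since the ends are fixed, an axial force P builds up, equal in every segment, with P · Σ Lᵢ/(AᵢEᵢ) = δ_free.
Σ Lᵢ/(AᵢEᵢ) = 575/(185×114×10³) + 475/(975×199×10³) + 675/(325×203×10³) = 3.994×10⁻⁵ mm/N.
P = 2.256 / 3.994×10⁻⁵ = 56470 N = 56.47 kN, compressive.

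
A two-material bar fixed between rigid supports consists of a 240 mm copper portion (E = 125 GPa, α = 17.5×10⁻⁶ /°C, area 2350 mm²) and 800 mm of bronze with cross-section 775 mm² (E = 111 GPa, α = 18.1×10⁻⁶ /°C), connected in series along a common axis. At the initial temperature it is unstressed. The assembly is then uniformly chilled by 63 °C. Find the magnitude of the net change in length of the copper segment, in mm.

With the walls removed the bar would change length by δ_free = Σ αᵢΔT Lᵢ = 17.5×10⁻⁶×63×240 + 18.1×10⁻⁶×63×800 = 1.177 mm.
The rigid supports impose zero overall length change; the single axial force P common to all segments must satisfy P Σ Lᵢ/(AᵢEᵢ) = δ_free.
The series flexibility is Σ Lᵢ/(AᵢEᵢ) = 240/(2350×125×10³) + 800/(775×111×10³) = 1.012×10⁻⁵ mm/N.
P = 1.177 / 1.012×10⁻⁵ = 116300 N = 116.3 kN, tensile.
For the copper segment, free thermal change = 17.5×10⁻⁶×63×240 = 0.2646 mm and elastic change from P = 116300×240/(2350×125×10³) = 0.09504 mm; these oppose, so the net change is 0.17 mm (segment shortens).

|ΔL| ≈ 0.17 mm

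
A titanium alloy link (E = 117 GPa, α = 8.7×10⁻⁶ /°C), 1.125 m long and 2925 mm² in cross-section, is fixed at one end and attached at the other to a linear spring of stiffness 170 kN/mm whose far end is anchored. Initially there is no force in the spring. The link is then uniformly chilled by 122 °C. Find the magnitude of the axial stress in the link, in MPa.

σ ≈ 44.5 MPa (tensile)

If the spring were absent the link would shorten by αΔT L = 8.7×10⁻⁶ × 122 × 1125 = 1.194 mm.
Let P be the tensile force in the spring. The link extends elastically by PL/(AE) and the spring stretches by P/k; together these equal δ_free.
P [ L/(AE) + 1/k ] = δ_free → P [ 1125/(2925×117×10³) + 1/(170×10³) ] = 1.194.
P = 1.194 / 9.17×10⁻⁶ = 130200 N.
σ = P/A = 130200/2925 = 44.52 MPa.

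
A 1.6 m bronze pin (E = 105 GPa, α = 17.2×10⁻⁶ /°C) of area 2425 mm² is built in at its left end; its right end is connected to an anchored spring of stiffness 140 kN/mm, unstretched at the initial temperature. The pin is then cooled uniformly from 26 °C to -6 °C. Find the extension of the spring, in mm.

δ ≈ 0.468 mm

The unrestrained thermal change is αΔT L = 17.2×10⁻⁶ × 32 × 1600 = 0.8806 mm.
Let P be the tensile force in the spring. The pin extends elastically by PL/(AE) and the spring stretches by P/k; together these equal δ_free.
P [ L/(AE) + 1/k ] = δ_free → P [ 1600/(2425×105×10³) + 1/(140×10³) ] = 0.8806.
P = 0.8806 / 1.343×10⁻⁵ = 65590 N.
Spring extension = P/k = 65590/(140×10³) = 0.4685 mm.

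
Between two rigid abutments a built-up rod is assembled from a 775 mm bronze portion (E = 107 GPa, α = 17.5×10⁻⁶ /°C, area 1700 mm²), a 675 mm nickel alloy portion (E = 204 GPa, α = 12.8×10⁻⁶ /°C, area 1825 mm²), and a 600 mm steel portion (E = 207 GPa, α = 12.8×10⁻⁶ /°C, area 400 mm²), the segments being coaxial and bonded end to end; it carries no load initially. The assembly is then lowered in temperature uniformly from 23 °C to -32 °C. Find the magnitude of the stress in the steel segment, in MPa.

With the walls removed the bar would change length by δ_free = Σ αᵢΔT Lᵢ = 17.5×10⁻⁶×55×775 + 12.8×10⁻⁶×55×675 + 12.8×10⁻⁶×55×600 = 1.644 mm.
The walls prevent any net length change, so an axial force P (same in every segment) develops. Compatibility: P · Σ Lᵢ/(AᵢEᵢ) = δ_free.
The series flexibility is Σ Lᵢ/(AᵢEᵢ) = 775/(1700×107×10³) + 675/(1825×204×10³) + 600/(400×207×10³) = 1.332×10⁻⁵ mm/N.
Hence P = δ_free / Σ(L/AE) = 1.644/1.332×10⁻⁵ = 123.4 kN (tensile).
σ_{steel} = P / A = 123400 / 400 = 308.5 MPa.

σ ≈ 308 MPa (tensile)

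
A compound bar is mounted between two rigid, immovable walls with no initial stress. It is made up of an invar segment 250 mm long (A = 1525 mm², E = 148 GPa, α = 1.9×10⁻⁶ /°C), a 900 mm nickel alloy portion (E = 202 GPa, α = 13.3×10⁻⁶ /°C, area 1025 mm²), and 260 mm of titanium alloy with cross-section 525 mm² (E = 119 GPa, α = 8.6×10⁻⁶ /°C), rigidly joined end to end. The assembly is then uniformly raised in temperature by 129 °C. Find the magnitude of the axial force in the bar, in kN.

With the walls removed the bar would change length by δ_free = Σ αᵢΔT Lᵢ = 1.9×10⁻⁶×129×250 + 13.3×10⁻⁶×129×900 + 8.6×10⁻⁶×129×260 = 1.894 mm.
Since the ends are fixed, an axial force P builds up, equal in every segment, with P · Σ Lᵢ/(AᵢEᵢ) = δ_free.
The series flexibility is Σ Lᵢ/(AᵢEᵢ) = 250/(1525×148×10³) + 900/(1025×202×10³) + 260/(525×119×10³) = 9.616×10⁻⁶ mm/N.
So P = 1.894 / 9.616×10⁻⁶ = 196.9 kN, compressive.

P ≈ 197 kN (compressive)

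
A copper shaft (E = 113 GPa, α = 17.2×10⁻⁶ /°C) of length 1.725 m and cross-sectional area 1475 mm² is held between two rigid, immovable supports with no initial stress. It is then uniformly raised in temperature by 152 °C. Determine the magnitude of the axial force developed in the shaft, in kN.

P ≈ 436 kN (compressive)

The ends cannot move, so σ = EαΔT = 113×10³ × 17.2×10⁻⁶ × 152 = 295.4 MPa.
P = AEαΔT = 1475 × 113×10³ × 17.2×10⁻⁶ × 152 = 435.8 kN (compressive).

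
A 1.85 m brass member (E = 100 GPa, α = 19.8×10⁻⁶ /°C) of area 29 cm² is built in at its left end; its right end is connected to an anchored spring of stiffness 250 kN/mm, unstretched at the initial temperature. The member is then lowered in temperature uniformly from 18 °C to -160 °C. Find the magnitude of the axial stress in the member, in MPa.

The unrestrained thermal change is αΔT L = 19.8×10⁻⁶ × 178 × 1850 = 6.52 mm.
Let P be the tensile force in the spring. The member extends elastically by PL/(AE) and the spring stretches by P/k; together these equal δ_free.
So P = δ_free / [L/(AE) + 1/k] = 6.52 / [ 1850/(2900×100×10³) + 1/(250×10³) ].
P = 6.52 / 1.038×10⁻⁵ = 628200 N.
σ = P/A = 628200/2900 = 216.6 MPa.

σ ≈ 217 MPa (tensile)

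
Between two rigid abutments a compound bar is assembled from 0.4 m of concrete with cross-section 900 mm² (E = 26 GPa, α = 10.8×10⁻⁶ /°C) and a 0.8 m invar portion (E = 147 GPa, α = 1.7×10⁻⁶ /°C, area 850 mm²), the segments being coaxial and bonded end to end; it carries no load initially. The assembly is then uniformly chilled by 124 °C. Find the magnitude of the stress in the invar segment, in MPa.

With the walls removed the bar would change length by δ_free = Σ αᵢΔT Lᵢ = 10.8×10⁻⁶×124×400 + 1.7×10⁻⁶×124×800 = 0.7043 mm.
The rigid supports impose zero overall length change; the single axial force P common to all segments must satisfy P Σ Lᵢ/(AᵢEᵢ) = δ_free.
The series flexibility is Σ Lᵢ/(AᵢEᵢ) = 400/(900×26×10³) + 800/(850×147×10³) = 2.35×10⁻⁵ mm/N.
So P = 0.7043 / 2.35×10⁻⁵ = 29.98 kN, tensile.
σ_{invar} = P / A = 29980 / 850 = 35.27 MPa.

σ ≈ 35.3 MPa (tensile)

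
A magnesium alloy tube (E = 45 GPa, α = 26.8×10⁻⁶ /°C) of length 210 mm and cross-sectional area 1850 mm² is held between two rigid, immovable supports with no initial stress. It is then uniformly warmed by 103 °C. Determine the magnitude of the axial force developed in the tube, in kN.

With zero net strain, σ = E·αΔT = 45 GPa × 26.8×10⁻⁶ × 103 = 124.2 MPa.
Axial force P = σA = 124.2 × 1850 = 229800 N = 229.8 kN, compressive.

P ≈ 230 kN (compressive)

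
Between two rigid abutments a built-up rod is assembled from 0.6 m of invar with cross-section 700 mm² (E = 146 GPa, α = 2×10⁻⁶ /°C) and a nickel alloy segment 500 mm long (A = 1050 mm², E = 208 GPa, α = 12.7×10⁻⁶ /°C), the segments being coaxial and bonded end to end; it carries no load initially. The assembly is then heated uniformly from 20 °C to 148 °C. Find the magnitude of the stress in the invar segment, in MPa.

Free thermal expansion of the whole bar: Σ αᵢΔT Lᵢ = 2×10⁻⁶×128×600 + 12.7×10⁻⁶×128×500 = 0.9664 mm.
The rigid supports impose zero overall length change; the single axial force P common to all segments must satisfy P Σ Lᵢ/(AᵢEᵢ) = δ_free.
Σ Lᵢ/(AᵢEᵢ) = 600/(700×146×10³) + 500/(1050×208×10³) = 8.16×10⁻⁶ mm/N.
P = 0.9664 / 8.16×10⁻⁶ = 118400 N = 118.4 kN, compressive.
σ_{invar} = P / A = 118400 / 700 = 169.2 MPa.

σ ≈ 169 MPa (compressive)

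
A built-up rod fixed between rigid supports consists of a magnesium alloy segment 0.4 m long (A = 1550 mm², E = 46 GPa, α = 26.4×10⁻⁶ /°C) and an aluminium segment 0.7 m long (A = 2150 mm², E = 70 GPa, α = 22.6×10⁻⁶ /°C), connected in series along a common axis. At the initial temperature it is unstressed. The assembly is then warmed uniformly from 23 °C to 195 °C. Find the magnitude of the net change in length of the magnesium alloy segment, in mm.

With the walls removed the bar would change length by δ_free = Σ αᵢΔT Lᵢ = 26.4×10⁻⁶×172×400 + 22.6×10⁻⁶×172×700 = 4.537 mm.
The rigid supports impose zero overall length change; the single axial force P common to all segments must satisfy P Σ Lᵢ/(AᵢEᵢ) = δ_free.
The series flexibility is Σ Lᵢ/(AᵢEᵢ) = 400/(1550×46×10³) + 700/(2150×70×10³) = 1.026×10⁻⁵ mm/N.
So P = 4.537 / 1.026×10⁻⁵ = 442.2 kN, compressive.
For the magnesium alloy segment, free thermal change = 26.4×10⁻⁶×172×400 = 1.816 mm and elastic change from P = 442200×400/(1550×46×10³) = 2.481 mm; these oppose, so the net change is 0.664 mm (segment shortens).

|ΔL| ≈ 0.664 mm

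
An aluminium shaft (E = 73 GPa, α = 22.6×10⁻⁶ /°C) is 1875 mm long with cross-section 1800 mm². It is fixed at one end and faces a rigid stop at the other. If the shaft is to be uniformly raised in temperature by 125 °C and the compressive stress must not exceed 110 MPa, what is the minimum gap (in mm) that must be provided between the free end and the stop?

Free expansion if unrestrained: δ_free = αΔT L = 22.6×10⁻⁶ × 125 × 1875 = 5.297 mm.
At the allowable stress the elastic shortening the wall may impose is σL/E = 110 × 1875 / (73×10³) = 2.825 mm.
The gap must absorb the remainder: g_min = 5.297 − 2.825 = 2.472 mm.

g ≈ 2.47 mm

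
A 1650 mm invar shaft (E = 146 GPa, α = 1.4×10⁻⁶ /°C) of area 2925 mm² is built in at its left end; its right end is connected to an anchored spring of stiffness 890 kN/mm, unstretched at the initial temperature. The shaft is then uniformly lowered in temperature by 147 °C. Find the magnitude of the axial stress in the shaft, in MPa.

If the spring were absent the shaft would shorten by αΔT L = 1.4×10⁻⁶ × 147 × 1650 = 0.3396 mm.
Let P be the tensile force in the spring. The shaft extends elastically by PL/(AE) and the spring stretches by P/k; together these equal δ_free.
So P = δ_free / [L/(AE) + 1/k] = 0.3396 / [ 1650/(2925×146×10³) + 1/(890×10³) ].
P = 0.3396 / 4.987×10⁻⁶ = 68090 N.
σ = P/A = 68090/2925 = 23.28 MPa.

σ ≈ 23.3 MPa (tensile)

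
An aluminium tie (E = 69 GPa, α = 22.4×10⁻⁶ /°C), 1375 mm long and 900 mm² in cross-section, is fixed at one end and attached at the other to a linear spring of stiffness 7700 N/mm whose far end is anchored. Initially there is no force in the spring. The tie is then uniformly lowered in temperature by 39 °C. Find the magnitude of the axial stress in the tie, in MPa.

Free thermal contraction: δ_free = αΔT L = 22.4×10⁻⁶ × 39 × 1375 = 1.201 mm.
With a force P in the spring, the elastic change of the tie is PL/(AE) and that of the spring is P/k; compatibility requires their sum to equal δ_free.
P [ L/(AE) + 1/k ] = δ_free → P [ 1375/(900×69×10³) + 1/(7700) ] = 1.201.
P = 1.201 / 0.000152 = 7902 N.
σ = P/A = 7902/900 = 8.78 MPa.

σ ≈ 8.78 MPa (tensile)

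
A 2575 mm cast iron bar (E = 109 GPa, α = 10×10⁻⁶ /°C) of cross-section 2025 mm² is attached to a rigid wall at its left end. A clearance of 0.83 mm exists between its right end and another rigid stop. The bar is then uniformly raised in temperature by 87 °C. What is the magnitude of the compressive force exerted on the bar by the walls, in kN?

Unrestrained expansion: δ_free = αΔT L = 10×10⁻⁶ × 87 × 2575 = 2.24 mm.
After closing the 0.83 mm clearance, 2.24 − 0.83 = 1.41 mm of expansion remains to be suppressed by the wall.
That suppressed elongation corresponds to σ = E·Δ/L = 109×10³ × 1.41/2575 = 59.7 MPa.
P = σA = 59.7 × 2025 = 120.9 kN.

P ≈ 121 kN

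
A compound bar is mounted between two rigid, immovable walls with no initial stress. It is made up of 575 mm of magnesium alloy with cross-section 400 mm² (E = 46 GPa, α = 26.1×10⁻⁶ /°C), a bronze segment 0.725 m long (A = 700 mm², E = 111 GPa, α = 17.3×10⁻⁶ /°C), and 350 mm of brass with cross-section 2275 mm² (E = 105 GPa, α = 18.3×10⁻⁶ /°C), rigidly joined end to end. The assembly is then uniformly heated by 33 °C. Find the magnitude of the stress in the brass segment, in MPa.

With the walls removed the bar would change length by δ_free = Σ αᵢΔT Lᵢ = 26.1×10⁻⁶×33×575 + 17.3×10⁻⁶×33×725 + 18.3×10⁻⁶×33×350 = 1.121 mm.
The rigid supports impose zero overall length change; the single axial force P common to all segments must satisfy P Σ Lᵢ/(AᵢEᵢ) = δ_free.
The series flexibility is Σ Lᵢ/(AᵢEᵢ) = 575/(400×46×10³) + 725/(700×111×10³) + 350/(2275×105×10³) = 4.205×10⁻⁵ mm/N.
So P = 1.121 / 4.205×10⁻⁵ = 26.65 kN, compressive.
σ_{brass} = P / A = 26650 / 2275 = 11.71 MPa.

σ ≈ 11.7 MPa (compressive)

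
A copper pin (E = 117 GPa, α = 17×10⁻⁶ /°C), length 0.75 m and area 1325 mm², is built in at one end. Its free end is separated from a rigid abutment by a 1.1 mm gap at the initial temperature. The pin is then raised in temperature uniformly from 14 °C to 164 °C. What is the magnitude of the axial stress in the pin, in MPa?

σ ≈ 127 MPa (compressive)

If the wall were absent the pin would grow by αΔT L = 17×10⁻⁶ × 150 × 750 = 1.913 mm.
This exceeds the 1.1 mm gap, so the wall pushes back. The portion of expansion that must be recovered elastically is δ_free − gap = 1.913 − 1.1 = 0.8125 mm.
That suppressed elongation corresponds to σ = E·Δ/L = 117×10³ × 0.8125/750 = 126.8 MPa.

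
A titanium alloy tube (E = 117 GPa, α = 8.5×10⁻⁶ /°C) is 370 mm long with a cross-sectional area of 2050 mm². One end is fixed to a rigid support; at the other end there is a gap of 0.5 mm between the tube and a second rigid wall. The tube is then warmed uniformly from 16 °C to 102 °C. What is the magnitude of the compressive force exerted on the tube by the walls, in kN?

P ≈ 0 kN

Free thermal elongation = αΔT L = 8.5×10⁻⁶ × 86 × 370 = 0.2705 mm.
Since δ_free = 0.27 mm is less than the 0.5 mm gap, the tube never touches the wall. No axial force develops.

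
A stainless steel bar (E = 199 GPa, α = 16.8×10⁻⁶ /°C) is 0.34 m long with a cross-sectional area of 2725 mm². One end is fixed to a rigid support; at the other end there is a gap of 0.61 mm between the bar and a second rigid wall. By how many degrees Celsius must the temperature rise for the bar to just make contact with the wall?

ΔT ≈ 107 °C

Contact occurs when the free expansion equals the gap: αΔT L = 0.61 mm.
So ΔT = g/(αL) = 0.61/(16.8×10⁻⁶ × 340) = 106.8 °C.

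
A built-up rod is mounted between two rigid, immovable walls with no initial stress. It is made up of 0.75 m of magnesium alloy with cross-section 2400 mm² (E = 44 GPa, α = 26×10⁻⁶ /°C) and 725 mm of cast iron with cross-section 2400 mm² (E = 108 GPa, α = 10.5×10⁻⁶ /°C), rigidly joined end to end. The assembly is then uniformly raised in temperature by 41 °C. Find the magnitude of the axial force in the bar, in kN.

With the walls removed the bar would change length by δ_free = Σ αᵢΔT Lᵢ = 26×10⁻⁶×41×750 + 10.5×10⁻⁶×41×725 = 1.112 mm.
Since the ends are fixed, an axial force P builds up, equal in every segment, with P · Σ Lᵢ/(AᵢEᵢ) = δ_free.
Σ Lᵢ/(AᵢEᵢ) = 750/(2400×44×10³) + 725/(2400×108×10³) = 9.899×10⁻⁶ mm/N.
P = 1.112 / 9.899×10⁻⁶ = 112300 N = 112.3 kN, compressive.

P ≈ 112 kN (compressive)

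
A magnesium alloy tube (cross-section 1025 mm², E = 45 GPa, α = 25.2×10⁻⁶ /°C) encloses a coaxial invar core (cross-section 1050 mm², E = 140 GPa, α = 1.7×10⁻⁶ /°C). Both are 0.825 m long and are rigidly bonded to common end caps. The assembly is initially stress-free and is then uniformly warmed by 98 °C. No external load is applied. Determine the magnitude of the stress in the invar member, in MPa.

Both members must finish at the same length. With the larger α, the magnesium alloy tends to over-expand; the plates restrain it, putting the magnesium alloy in compression and the invar in tension. With no external load the two internal forces are equal and opposite, magnitude P.
Equating the net (thermal + elastic) strains gives |α₁ − α₂|·ΔT = P·[1/(A₁E₁) + 1/(A₂E₂)].
|α₁ − α₂|·ΔT = 23.5×10⁻⁶ × 98 = 0.002303.
1/(A₁E₁) + 1/(A₂E₂) = 1/(1025×45×10³) + 1/(1050×140×10³) = 2.848×10⁻⁸ N⁻¹.
So P = 0.002303 / 2.848×10⁻⁸ = 80.86 kN.
σ_{invar} = P/A₂ = 80860/1050 = 77.01 MPa, tensile.

σ ≈ 77 MPa (tensile)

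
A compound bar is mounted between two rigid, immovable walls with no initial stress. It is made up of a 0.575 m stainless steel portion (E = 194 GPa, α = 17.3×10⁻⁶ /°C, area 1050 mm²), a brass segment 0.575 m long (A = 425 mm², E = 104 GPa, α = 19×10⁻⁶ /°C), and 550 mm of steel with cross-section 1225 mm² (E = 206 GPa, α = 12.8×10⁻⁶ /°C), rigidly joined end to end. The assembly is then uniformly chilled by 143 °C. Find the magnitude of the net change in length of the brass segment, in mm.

|ΔL| ≈ 1.32 mm

If the supports were absent, the total length change would be Σ αᵢΔT Lᵢ = 17.3×10⁻⁶×143×575 + 19×10⁻⁶×143×575 + 12.8×10⁻⁶×143×550 = 3.991 mm.
Since the ends are fixed, an axial force P builds up, equal in every segment, with P · Σ Lᵢ/(AᵢEᵢ) = δ_free.
Σ Lᵢ/(AᵢEᵢ) = 575/(1050×194×10³) + 575/(425×104×10³) + 550/(1225×206×10³) = 1.801×10⁻⁵ mm/N.
So P = 3.991 / 1.801×10⁻⁵ = 221.6 kN, tensile.
For the brass segment, free thermal change = 19×10⁻⁶×143×575 = 1.562 mm and elastic change from P = 221600×575/(425×104×10³) = 2.883 mm; these oppose, so the net change is 1.32 mm (segment lengthens).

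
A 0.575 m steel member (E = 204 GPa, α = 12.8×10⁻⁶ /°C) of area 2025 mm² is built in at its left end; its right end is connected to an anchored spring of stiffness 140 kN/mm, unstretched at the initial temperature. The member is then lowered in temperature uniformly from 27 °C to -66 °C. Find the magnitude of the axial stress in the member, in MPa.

σ ≈ 39.6 MPa (tensile)

The unrestrained thermal change is αΔT L = 12.8×10⁻⁶ × 93 × 575 = 0.6845 mm.
With a force P in the spring, the elastic change of the member is PL/(AE) and that of the spring is P/k; compatibility requires their sum to equal δ_free.
So P = δ_free / [L/(AE) + 1/k] = 0.6845 / [ 575/(2025×204×10³) + 1/(140×10³) ].
P = 0.6845 / 8.535×10⁻⁶ = 80200 N.
σ = P/A = 80200/2025 = 39.6 MPa.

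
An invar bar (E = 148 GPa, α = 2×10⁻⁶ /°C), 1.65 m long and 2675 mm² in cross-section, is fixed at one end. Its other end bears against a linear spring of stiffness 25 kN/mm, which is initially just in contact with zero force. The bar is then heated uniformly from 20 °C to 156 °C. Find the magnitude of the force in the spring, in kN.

The unrestrained thermal change is αΔT L = 2×10⁻⁶ × 136 × 1650 = 0.4488 mm.
Let P be the compressive force at the spring. The bar shortens elastically by PL/(AE) and the spring compresses by P/k; together these equal δ_free.
So P = δ_free / [L/(AE) + 1/k] = 0.4488 / [ 1650/(2675×148×10³) + 1/(25×10³) ].
P = 0.4488 / 4.417×10⁻⁵ = 10160 N.

P ≈ 10.2 kN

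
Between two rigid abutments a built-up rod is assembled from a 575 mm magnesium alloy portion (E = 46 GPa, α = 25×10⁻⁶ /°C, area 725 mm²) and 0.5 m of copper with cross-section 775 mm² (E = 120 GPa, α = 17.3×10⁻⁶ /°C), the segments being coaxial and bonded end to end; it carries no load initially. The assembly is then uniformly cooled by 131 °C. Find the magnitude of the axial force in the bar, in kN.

If the supports were absent, the total length change would be Σ αᵢΔT Lᵢ = 25×10⁻⁶×131×575 + 17.3×10⁻⁶×131×500 = 3.016 mm.
The rigid supports impose zero overall length change; the single axial force P common to all segments must satisfy P Σ Lᵢ/(AᵢEᵢ) = δ_free.
The series flexibility is Σ Lᵢ/(AᵢEᵢ) = 575/(725×46×10³) + 500/(775×120×10³) = 2.262×10⁻⁵ mm/N.
Hence P = δ_free / Σ(L/AE) = 3.016/2.262×10⁻⁵ = 133.4 kN (tensile).

P ≈ 133 kN (tensile)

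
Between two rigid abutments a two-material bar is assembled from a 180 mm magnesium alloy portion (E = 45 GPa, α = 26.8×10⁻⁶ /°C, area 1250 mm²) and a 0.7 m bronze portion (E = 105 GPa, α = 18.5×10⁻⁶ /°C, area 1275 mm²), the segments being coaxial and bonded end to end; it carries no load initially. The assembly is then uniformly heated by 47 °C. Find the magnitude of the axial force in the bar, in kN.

P ≈ 99.1 kN (compressive)

If the supports were absent, the total length change would be Σ αᵢΔT Lᵢ = 26.8×10⁻⁶×47×180 + 18.5×10⁻⁶×47×700 = 0.8354 mm.
The walls prevent any net length change, so an axial force P (same in every segment) develops. Compatibility: P · Σ Lᵢ/(AᵢEᵢ) = δ_free.
The series flexibility is Σ Lᵢ/(AᵢEᵢ) = 180/(1250×45×10³) + 700/(1275×105×10³) = 8.429×10⁻⁶ mm/N.
So P = 0.8354 / 8.429×10⁻⁶ = 99.11 kN, compressive.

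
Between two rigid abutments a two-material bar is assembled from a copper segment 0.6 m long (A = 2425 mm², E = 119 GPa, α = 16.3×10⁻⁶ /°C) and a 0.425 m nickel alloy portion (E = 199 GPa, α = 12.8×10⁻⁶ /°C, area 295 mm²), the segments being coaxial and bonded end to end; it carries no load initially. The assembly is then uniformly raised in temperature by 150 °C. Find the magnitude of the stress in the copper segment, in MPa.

σ ≈ 101 MPa (compressive)

With the walls removed the bar would change length by δ_free = Σ αᵢΔT Lᵢ = 16.3×10⁻⁶×150×600 + 12.8×10⁻⁶×150×425 = 2.283 mm.
Since the ends are fixed, an axial force P builds up, equal in every segment, with P · Σ Lᵢ/(AᵢEᵢ) = δ_free.
The series flexibility is Σ Lᵢ/(AᵢEᵢ) = 600/(2425×119×10³) + 425/(295×199×10³) = 9.319×10⁻⁶ mm/N.
So P = 2.283 / 9.319×10⁻⁶ = 245 kN, compressive.
σ_{copper} = P / A = 245000 / 2425 = 101 MPa.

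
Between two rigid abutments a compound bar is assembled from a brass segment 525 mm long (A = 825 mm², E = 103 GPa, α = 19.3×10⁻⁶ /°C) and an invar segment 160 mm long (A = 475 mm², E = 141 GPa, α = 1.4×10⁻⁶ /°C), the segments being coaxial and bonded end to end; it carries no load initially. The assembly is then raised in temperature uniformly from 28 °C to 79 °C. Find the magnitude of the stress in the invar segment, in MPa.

σ ≈ 130 MPa (compressive)

If the supports were absent, the total length change would be Σ αᵢΔT Lᵢ = 19.3×10⁻⁶×51×525 + 1.4×10⁻⁶×51×160 = 0.5282 mm.
Since the ends are fixed, an axial force P builds up, equal in every segment, with P · Σ Lᵢ/(AᵢEᵢ) = δ_free.
Σ Lᵢ/(AᵢEᵢ) = 525/(825×103×10³) + 160/(475×141×10³) = 8.567×10⁻⁶ mm/N.
P = 0.5282 / 8.567×10⁻⁶ = 61650 N = 61.65 kN, compressive.
σ_{invar} = P / A = 61650 / 475 = 129.8 MPa.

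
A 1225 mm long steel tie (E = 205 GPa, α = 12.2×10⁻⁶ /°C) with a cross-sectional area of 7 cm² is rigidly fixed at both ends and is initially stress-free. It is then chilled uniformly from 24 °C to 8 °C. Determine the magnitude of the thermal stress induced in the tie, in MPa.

σ ≈ 40 MPa (tensile)

Because both ends are immovable the net strain is zero, and the suppressed thermal strain is αΔT = 12.2×10⁻⁶ × 16 = 195.2×10⁻⁶.
The stress required to suppress this strain is σ = Eε = 205×10³ × 195.2×10⁻⁶ = 40.02 MPa, tensile since the tie is trying to contract.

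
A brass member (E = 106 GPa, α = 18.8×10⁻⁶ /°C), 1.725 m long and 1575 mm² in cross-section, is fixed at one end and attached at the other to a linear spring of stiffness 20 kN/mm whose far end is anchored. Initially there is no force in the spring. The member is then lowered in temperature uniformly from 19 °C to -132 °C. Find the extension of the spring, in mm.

δ ≈ 4.06 mm

The unrestrained thermal change is αΔT L = 18.8×10⁻⁶ × 151 × 1725 = 4.897 mm.
Let P be the tensile force in the spring. The member extends elastically by PL/(AE) and the spring stretches by P/k; together these equal δ_free.
So P = δ_free / [L/(AE) + 1/k] = 4.897 / [ 1725/(1575×106×10³) + 1/(20×10³) ].
P = 4.897 / 6.033×10⁻⁵ = 81170 N.
Spring extension = P/k = 81170/(20×10³) = 4.058 mm.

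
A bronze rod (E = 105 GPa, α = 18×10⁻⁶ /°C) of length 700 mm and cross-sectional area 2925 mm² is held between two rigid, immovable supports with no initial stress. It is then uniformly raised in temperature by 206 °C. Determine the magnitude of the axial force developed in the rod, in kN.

With zero net strain, σ = E·αΔT = 105 GPa × 18×10⁻⁶ × 206 = 389.3 MPa.
Then P = σA = 389.3 × 2925 mm² = 1139 kN, compressive.

P ≈ 1140 kN (compressive)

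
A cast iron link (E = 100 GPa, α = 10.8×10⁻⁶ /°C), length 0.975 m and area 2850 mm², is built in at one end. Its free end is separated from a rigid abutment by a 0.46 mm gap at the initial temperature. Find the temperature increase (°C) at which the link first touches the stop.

ΔT ≈ 43.7 °C

The gap closes when αΔT L = 0.46 mm, since the link is still unstressed at that instant.
So ΔT = g/(αL) = 0.46/(10.8×10⁻⁶ × 975) = 43.68 °C.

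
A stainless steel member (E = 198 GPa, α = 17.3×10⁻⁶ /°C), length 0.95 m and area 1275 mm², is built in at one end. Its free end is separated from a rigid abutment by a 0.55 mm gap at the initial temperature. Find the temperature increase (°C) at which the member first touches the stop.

ΔT ≈ 33.5 °C

The gap closes when αΔT L = 0.55 mm, since the member is still unstressed at that instant.
ΔT = 0.55 / (17.3×10⁻⁶ × 950) = 33.47 °C.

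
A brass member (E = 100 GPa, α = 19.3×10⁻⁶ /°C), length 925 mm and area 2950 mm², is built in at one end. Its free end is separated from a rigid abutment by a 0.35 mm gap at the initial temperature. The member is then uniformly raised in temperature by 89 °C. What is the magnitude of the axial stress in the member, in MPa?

If the wall were absent the member would grow by αΔT L = 19.3×10⁻⁶ × 89 × 925 = 1.589 mm.
This exceeds the 0.35 mm gap, so the wall pushes back. The portion of expansion that must be recovered elastically is δ_free − gap = 1.589 − 0.35 = 1.239 mm.
So σ = E(δ_free − g)/L = 100×10³ × 1.239/925 = 133.9 MPa.

σ ≈ 134 MPa (compressive)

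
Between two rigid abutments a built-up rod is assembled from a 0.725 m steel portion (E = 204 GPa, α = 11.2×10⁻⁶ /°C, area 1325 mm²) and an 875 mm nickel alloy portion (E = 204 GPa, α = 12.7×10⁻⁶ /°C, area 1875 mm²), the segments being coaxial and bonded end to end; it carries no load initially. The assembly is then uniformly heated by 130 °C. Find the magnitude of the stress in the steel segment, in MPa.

σ ≈ 380 MPa (compressive)

If the supports were absent, the total length change would be Σ αᵢΔT Lᵢ = 11.2×10⁻⁶×130×725 + 12.7×10⁻⁶×130×875 = 2.5 mm.
The rigid supports impose zero overall length change; the single axial force P common to all segments must satisfy P Σ Lᵢ/(AᵢEᵢ) = δ_free.
Σ Lᵢ/(AᵢEᵢ) = 725/(1325×204×10³) + 875/(1875×204×10³) = 4.97×10⁻⁶ mm/N.
P = 2.5 / 4.97×10⁻⁶ = 503100 N = 503.1 kN, compressive.
σ_{steel} = P / A = 503100 / 1325 = 379.7 MPa.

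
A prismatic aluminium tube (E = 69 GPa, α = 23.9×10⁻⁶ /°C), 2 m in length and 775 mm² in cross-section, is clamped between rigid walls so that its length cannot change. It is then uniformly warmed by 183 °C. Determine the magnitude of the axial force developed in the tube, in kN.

P ≈ 234 kN (compressive)

The ends cannot move, so σ = EαΔT = 69×10³ × 23.9×10⁻⁶ × 183 = 301.8 MPa.
Then P = σA = 301.8 × 775 mm² = 233.9 kN, compressive.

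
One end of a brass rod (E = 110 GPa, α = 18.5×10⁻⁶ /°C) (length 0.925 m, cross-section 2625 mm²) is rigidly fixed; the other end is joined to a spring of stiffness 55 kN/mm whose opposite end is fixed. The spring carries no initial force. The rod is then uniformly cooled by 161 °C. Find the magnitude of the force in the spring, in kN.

P ≈ 129 kN

Free thermal contraction: δ_free = αΔT L = 18.5×10⁻⁶ × 161 × 925 = 2.755 mm.
With a force P in the spring, the elastic change of the rod is PL/(AE) and that of the spring is P/k; compatibility requires their sum to equal δ_free.
P [ L/(AE) + 1/k ] = δ_free → P [ 925/(2625×110×10³) + 1/(55×10³) ] = 2.755.
P = 2.755 / 2.139×10⁻⁵ = 128800 N.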